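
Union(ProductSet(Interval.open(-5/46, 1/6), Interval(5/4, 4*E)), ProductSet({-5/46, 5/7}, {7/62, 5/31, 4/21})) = Union(ProductSet({-5/46, 5/7}, {7/62, 5/31, 4/21}), ProductSet(Interval.open(-5/46, 1/6), Interval(5/4, 4*E)))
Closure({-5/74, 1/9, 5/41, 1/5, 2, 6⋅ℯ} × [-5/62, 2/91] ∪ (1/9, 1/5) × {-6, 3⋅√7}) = ([1/9, 1/5] × {-6, 3⋅√7}) ∪ ({-5/74, 1/9, 5/41, 1/5, 2, 6⋅ℯ} × [-5/62, 2/91])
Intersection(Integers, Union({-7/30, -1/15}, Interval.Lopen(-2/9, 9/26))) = Range(0, 1, 1)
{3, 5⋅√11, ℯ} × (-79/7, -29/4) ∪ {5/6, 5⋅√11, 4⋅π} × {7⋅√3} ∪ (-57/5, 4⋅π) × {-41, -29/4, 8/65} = ((-57/5, 4⋅π) × {-41, -29/4, 8/65}) ∪ ({3, 5⋅√11, ℯ} × (-79/7, -29/4)) ∪ ({5/6, 5⋅√11, 4⋅π} × {7⋅√3})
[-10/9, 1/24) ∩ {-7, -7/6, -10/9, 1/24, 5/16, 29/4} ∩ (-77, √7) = {-10/9}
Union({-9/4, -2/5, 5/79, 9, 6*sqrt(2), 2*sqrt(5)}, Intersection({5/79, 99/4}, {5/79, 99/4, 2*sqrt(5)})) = {-9/4, -2/5, 5/79, 9, 99/4, 6*sqrt(2), 2*sqrt(5)}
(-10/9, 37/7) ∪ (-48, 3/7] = (-48, 37/7)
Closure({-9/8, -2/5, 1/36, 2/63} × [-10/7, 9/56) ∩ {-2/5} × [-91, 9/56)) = {-2/5} × [-10/7, 9/56]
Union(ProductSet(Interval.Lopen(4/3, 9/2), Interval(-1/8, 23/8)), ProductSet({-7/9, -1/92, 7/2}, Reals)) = Union(ProductSet({-7/9, -1/92, 7/2}, Reals), ProductSet(Interval.Lopen(4/3, 9/2), Interval(-1/8, 23/8)))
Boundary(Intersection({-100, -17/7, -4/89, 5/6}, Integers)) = {-100}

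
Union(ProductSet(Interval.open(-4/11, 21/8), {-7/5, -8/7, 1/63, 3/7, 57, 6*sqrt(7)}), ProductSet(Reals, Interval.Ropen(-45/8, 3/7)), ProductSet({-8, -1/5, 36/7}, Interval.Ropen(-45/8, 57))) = Union(ProductSet({-8, -1/5, 36/7}, Interval.Ropen(-45/8, 57)), ProductSet(Interval.open(-4/11, 21/8), {-7/5, -8/7, 1/63, 3/7, 57, 6*sqrt(7)}), ProductSet(Reals, Interval.Ropen(-45/8, 3/7)))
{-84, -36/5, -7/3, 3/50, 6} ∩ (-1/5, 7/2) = {3/50}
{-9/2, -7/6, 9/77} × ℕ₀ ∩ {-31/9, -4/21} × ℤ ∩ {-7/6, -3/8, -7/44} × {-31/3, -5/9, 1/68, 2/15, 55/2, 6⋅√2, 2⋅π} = ∅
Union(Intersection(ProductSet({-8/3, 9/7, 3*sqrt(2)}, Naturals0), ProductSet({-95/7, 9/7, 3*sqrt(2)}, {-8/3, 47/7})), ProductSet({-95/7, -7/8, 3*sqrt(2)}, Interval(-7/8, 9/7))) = ProductSet({-95/7, -7/8, 3*sqrt(2)}, Interval(-7/8, 9/7))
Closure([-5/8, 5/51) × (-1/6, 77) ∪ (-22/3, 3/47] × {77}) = ([-22/3, 3/47] × {77}) ∪ ({-5/8, 5/51} × [-1/6, 77]) ∪ ([-5/8, 5/51] × {-1/6, 77}) ∪ ([-5/8, 5/51) × (-1/6, 77))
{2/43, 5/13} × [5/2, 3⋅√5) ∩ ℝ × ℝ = {2/43, 5/13} × [5/2, 3⋅√5)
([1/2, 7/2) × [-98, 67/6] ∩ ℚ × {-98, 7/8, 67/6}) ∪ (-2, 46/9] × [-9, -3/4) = ((-2, 46/9] × [-9, -3/4)) ∪ ((ℚ ∩ [1/2, 7/2)) × {-98, 7/8, 67/6})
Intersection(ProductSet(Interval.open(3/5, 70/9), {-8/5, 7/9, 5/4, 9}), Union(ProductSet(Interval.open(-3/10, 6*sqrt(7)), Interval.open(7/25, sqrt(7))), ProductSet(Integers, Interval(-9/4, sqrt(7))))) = Union(ProductSet(Interval.open(3/5, 70/9), {7/9, 5/4}), ProductSet(Range(1, 8, 1), {-8/5, 7/9, 5/4}))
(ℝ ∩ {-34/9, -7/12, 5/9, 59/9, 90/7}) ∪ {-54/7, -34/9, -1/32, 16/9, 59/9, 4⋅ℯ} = {-54/7, -34/9, -7/12, -1/32, 5/9, 16/9, 59/9, 90/7, 4⋅ℯ}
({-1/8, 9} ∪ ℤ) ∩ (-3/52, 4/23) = {0}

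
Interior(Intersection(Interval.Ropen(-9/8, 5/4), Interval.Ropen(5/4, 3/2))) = EmptySet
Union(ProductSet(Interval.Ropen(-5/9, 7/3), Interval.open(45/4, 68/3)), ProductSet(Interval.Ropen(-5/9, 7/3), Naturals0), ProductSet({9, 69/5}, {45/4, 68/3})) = Union(ProductSet({9, 69/5}, {45/4, 68/3}), ProductSet(Interval.Ropen(-5/9, 7/3), Union(Interval.open(45/4, 68/3), Naturals0)))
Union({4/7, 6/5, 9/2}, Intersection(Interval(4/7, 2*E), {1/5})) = {4/7, 6/5, 9/2}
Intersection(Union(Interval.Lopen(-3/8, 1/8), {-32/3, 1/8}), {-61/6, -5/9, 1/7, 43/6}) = EmptySet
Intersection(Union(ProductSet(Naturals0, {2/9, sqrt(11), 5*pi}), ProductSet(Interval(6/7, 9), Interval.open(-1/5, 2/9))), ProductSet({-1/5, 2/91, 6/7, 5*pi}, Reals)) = ProductSet({6/7}, Interval.open(-1/5, 2/9))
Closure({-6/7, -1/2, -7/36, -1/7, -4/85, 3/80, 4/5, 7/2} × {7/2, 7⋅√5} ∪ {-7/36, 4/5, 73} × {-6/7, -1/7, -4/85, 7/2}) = ({-7/36, 4/5, 73} × {-6/7, -1/7, -4/85, 7/2}) ∪ ({-6/7, -1/2, -7/36, -1/7, -4/85, 3/80, 4/5, 7/2} × {7/2, 7⋅√5})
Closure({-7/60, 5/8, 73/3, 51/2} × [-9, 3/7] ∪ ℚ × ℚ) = ℝ × ℝ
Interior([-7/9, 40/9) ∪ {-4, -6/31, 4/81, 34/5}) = (-7/9, 40/9)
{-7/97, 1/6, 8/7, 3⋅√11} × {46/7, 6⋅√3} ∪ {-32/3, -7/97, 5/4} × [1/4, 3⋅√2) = ({-32/3, -7/97, 5/4} × [1/4, 3⋅√2)) ∪ ({-7/97, 1/6, 8/7, 3⋅√11} × {46/7, 6⋅√3})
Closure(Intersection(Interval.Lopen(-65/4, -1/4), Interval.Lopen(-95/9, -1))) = Interval(-95/9, -1)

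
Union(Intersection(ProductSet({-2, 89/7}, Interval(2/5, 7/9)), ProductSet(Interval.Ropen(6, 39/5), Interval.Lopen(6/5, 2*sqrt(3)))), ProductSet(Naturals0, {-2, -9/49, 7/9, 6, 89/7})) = ProductSet(Naturals0, {-2, -9/49, 7/9, 6, 89/7})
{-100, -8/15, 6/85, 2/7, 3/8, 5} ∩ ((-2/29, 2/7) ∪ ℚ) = {-100, -8/15, 6/85, 2/7, 3/8, 5}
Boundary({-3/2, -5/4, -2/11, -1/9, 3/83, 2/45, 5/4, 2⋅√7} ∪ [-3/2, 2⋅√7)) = {-3/2, 2⋅√7}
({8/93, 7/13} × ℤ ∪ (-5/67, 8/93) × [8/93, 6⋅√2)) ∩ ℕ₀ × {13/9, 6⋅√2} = {0} × {13/9}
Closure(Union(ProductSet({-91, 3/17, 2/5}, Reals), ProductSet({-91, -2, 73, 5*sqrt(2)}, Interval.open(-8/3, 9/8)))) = Union(ProductSet({-91, 3/17, 2/5}, Reals), ProductSet({-91, -2, 73, 5*sqrt(2)}, Interval(-8/3, 9/8)))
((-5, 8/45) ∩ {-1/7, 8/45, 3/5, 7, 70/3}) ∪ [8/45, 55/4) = {-1/7} ∪ [8/45, 55/4)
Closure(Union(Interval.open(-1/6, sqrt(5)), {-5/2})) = Union({-5/2}, Interval(-1/6, sqrt(5)))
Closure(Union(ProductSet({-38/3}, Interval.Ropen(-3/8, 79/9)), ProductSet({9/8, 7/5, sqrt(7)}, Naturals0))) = Union(ProductSet({-38/3}, Interval(-3/8, 79/9)), ProductSet({9/8, 7/5, sqrt(7)}, Naturals0))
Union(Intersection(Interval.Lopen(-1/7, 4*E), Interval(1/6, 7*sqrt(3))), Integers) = Union(Integers, Interval(1/6, 4*E))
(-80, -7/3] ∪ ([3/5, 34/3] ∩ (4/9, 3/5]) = (-80, -7/3] ∪ {3/5}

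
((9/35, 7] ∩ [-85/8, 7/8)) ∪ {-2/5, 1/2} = {-2/5} ∪ (9/35, 7/8)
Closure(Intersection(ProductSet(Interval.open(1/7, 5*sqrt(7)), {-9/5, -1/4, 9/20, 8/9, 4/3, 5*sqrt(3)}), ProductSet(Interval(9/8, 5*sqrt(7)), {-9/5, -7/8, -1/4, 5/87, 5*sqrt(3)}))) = ProductSet(Interval(9/8, 5*sqrt(7)), {-9/5, -1/4, 5*sqrt(3)})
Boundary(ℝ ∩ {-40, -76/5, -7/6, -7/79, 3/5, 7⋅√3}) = {-40, -76/5, -7/6, -7/79, 3/5, 7⋅√3}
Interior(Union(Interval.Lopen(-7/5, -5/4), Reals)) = Interval(-oo, oo)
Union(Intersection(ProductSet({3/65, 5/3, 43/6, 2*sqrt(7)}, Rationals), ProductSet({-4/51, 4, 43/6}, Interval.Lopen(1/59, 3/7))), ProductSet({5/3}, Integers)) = Union(ProductSet({5/3}, Integers), ProductSet({43/6}, Intersection(Interval.Lopen(1/59, 3/7), Rationals)))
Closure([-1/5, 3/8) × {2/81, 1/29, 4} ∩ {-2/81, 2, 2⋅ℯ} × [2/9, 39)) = {-2/81} × {4}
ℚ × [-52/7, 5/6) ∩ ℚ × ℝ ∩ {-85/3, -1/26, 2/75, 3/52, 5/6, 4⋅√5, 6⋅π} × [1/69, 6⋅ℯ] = {-85/3, -1/26, 2/75, 3/52, 5/6} × [1/69, 5/6)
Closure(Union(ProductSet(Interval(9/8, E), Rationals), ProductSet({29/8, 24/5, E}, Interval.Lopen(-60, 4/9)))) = Union(ProductSet({29/8, 24/5, E}, Interval(-60, 4/9)), ProductSet(Interval(9/8, E), Reals))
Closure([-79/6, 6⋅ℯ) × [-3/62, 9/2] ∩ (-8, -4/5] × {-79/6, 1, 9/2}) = [-8, -4/5] × {1, 9/2}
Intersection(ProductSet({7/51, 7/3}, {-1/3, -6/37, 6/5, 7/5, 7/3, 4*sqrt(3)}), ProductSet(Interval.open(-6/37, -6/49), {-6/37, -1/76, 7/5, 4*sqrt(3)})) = EmptySet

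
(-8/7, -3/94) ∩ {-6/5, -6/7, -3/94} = {-6/7}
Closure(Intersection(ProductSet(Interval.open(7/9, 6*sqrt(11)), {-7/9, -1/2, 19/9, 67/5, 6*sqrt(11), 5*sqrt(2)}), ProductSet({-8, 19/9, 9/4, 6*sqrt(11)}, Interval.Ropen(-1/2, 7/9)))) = ProductSet({19/9, 9/4}, {-1/2})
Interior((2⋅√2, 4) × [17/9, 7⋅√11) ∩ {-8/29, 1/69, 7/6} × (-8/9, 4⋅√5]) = ∅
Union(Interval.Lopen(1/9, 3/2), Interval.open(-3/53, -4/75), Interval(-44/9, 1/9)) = Interval(-44/9, 3/2)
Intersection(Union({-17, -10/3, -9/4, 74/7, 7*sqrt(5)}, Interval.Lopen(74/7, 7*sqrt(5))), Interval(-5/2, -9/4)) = {-9/4}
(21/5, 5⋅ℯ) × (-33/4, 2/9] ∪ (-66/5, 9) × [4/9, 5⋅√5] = ((21/5, 5⋅ℯ) × (-33/4, 2/9]) ∪ ((-66/5, 9) × [4/9, 5⋅√5])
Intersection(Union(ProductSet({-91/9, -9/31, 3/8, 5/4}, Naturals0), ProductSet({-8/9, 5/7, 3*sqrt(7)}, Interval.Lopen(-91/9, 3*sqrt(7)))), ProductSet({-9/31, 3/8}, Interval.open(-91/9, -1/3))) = EmptySet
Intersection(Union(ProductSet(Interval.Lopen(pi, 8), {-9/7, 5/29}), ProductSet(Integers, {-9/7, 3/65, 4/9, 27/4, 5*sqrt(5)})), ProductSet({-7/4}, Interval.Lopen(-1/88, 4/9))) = EmptySet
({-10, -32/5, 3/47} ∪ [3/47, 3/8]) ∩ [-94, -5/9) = {-10, -32/5}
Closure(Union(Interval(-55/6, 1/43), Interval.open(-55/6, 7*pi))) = Interval(-55/6, 7*pi)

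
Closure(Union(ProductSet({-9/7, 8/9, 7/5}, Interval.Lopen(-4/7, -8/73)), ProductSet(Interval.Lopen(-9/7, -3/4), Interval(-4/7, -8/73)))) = ProductSet(Union({8/9, 7/5}, Interval(-9/7, -3/4)), Interval(-4/7, -8/73))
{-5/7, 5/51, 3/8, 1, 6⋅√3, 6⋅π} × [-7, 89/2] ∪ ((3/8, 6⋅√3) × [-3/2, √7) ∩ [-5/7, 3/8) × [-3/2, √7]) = {-5/7, 5/51, 3/8, 1, 6⋅√3, 6⋅π} × [-7, 89/2]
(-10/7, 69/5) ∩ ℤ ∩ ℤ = {-1, 0, …, 13}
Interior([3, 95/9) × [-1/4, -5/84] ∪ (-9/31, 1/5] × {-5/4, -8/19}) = (3, 95/9) × (-1/4, -5/84)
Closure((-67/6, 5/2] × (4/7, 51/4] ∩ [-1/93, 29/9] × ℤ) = [-1/93, 5/2] × {1, 2, …, 12}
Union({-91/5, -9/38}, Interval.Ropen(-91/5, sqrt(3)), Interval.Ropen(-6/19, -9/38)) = Interval.Ropen(-91/5, sqrt(3))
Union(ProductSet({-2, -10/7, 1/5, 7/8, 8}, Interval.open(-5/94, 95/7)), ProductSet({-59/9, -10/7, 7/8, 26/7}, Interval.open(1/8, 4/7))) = Union(ProductSet({-59/9, -10/7, 7/8, 26/7}, Interval.open(1/8, 4/7)), ProductSet({-2, -10/7, 1/5, 7/8, 8}, Interval.open(-5/94, 95/7)))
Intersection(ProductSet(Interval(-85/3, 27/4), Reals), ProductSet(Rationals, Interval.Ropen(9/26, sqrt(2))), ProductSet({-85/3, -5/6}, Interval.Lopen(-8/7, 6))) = ProductSet({-85/3, -5/6}, Interval.Ropen(9/26, sqrt(2)))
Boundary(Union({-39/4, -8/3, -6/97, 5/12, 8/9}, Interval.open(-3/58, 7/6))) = {-39/4, -8/3, -6/97, -3/58, 7/6}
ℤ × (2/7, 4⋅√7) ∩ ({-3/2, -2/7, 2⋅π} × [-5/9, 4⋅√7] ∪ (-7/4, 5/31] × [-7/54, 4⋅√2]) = {-1, 0} × (2/7, 4⋅√2]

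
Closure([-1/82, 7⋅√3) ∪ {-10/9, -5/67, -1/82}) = {-10/9, -5/67} ∪ [-1/82, 7⋅√3]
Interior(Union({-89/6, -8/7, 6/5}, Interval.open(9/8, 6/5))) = Interval.open(9/8, 6/5)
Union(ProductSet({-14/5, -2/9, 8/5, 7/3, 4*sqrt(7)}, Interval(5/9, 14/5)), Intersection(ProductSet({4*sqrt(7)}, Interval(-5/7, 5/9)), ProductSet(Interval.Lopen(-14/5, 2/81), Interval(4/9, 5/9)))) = ProductSet({-14/5, -2/9, 8/5, 7/3, 4*sqrt(7)}, Interval(5/9, 14/5))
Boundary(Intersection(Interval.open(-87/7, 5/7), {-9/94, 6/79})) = {-9/94, 6/79}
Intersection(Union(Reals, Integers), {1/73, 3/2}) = {1/73, 3/2}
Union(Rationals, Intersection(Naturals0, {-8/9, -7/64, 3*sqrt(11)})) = Rationals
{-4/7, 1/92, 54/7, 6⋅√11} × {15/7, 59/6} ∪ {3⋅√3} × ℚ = ({3⋅√3} × ℚ) ∪ ({-4/7, 1/92, 54/7, 6⋅√11} × {15/7, 59/6})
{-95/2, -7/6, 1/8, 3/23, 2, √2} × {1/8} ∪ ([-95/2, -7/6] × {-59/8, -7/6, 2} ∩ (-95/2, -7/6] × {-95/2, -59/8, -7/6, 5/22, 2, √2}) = ((-95/2, -7/6] × {-59/8, -7/6, 2}) ∪ ({-95/2, -7/6, 1/8, 3/23, 2, √2} × {1/8})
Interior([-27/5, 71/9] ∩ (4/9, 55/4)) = (4/9, 71/9)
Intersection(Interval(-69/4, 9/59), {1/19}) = {1/19}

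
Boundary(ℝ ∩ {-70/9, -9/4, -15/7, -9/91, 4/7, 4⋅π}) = {-70/9, -9/4, -15/7, -9/91, 4/7, 4⋅π}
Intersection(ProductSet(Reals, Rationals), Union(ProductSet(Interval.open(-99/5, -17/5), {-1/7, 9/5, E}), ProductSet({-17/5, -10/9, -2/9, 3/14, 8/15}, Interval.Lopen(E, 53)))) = Union(ProductSet({-17/5, -10/9, -2/9, 3/14, 8/15}, Intersection(Interval.Lopen(E, 53), Rationals)), ProductSet(Interval.open(-99/5, -17/5), {-1/7, 9/5}))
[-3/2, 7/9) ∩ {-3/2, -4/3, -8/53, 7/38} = {-3/2, -4/3, -8/53, 7/38}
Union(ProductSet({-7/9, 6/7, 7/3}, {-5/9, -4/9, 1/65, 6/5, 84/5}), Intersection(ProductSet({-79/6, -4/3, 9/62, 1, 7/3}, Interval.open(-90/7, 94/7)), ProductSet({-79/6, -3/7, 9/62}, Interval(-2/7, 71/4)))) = Union(ProductSet({-79/6, 9/62}, Interval.Ropen(-2/7, 94/7)), ProductSet({-7/9, 6/7, 7/3}, {-5/9, -4/9, 1/65, 6/5, 84/5}))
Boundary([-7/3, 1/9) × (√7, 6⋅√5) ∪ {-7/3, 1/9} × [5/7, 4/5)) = ([-7/3, 1/9] × {6⋅√5, √7}) ∪ ({-7/3, 1/9} × ([5/7, 4/5] ∪ [√7, 6⋅√5]))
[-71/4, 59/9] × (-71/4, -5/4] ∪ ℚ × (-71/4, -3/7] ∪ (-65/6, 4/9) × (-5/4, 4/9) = (ℚ × (-71/4, -3/7]) ∪ ([-71/4, 59/9] × (-71/4, -5/4]) ∪ ((-65/6, 4/9) × (-5/4, 4/9))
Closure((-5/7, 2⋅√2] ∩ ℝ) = [-5/7, 2⋅√2]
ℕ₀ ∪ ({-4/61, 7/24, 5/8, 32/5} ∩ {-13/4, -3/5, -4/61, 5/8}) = {-4/61, 5/8} ∪ ℕ₀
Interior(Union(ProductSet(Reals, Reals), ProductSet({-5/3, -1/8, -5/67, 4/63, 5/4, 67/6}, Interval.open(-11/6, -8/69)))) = ProductSet(Reals, Reals)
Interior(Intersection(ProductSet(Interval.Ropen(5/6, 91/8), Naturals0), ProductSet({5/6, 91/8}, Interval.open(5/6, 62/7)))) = EmptySet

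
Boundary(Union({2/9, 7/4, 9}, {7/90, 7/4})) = {7/90, 2/9, 7/4, 9}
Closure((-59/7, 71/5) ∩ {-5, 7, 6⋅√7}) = {-5, 7}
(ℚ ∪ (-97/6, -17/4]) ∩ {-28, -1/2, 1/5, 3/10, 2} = {-28, -1/2, 1/5, 3/10, 2}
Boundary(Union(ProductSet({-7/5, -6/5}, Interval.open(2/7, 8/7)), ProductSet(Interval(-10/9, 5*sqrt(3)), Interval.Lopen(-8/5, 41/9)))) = Union(ProductSet({-7/5, -6/5}, Interval(2/7, 8/7)), ProductSet({-10/9, 5*sqrt(3)}, Interval(-8/5, 41/9)), ProductSet(Interval(-10/9, 5*sqrt(3)), {-8/5, 41/9}))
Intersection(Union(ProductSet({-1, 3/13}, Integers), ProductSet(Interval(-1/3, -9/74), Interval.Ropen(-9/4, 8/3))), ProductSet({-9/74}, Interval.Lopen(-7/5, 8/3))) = ProductSet({-9/74}, Interval.open(-7/5, 8/3))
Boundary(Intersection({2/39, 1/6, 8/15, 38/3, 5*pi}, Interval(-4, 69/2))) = {2/39, 1/6, 8/15, 38/3, 5*pi}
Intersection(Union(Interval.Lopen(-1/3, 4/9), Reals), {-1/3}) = {-1/3}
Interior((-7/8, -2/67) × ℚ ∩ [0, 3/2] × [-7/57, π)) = ∅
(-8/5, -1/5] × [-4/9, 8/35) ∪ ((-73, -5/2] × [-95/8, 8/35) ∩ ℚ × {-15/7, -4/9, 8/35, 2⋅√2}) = ((ℚ ∩ (-73, -5/2]) × {-15/7, -4/9}) ∪ ((-8/5, -1/5] × [-4/9, 8/35))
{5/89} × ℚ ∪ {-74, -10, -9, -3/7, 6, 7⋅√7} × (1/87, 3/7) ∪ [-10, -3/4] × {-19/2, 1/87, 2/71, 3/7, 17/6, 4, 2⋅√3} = ({5/89} × ℚ) ∪ ({-74, -10, -9, -3/7, 6, 7⋅√7} × (1/87, 3/7)) ∪ ([-10, -3/4] × {-19/2, 1/87, 2/71, 3/7, 17/6, 4, 2⋅√3})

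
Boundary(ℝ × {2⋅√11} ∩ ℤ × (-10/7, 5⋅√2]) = ℤ × {2⋅√11}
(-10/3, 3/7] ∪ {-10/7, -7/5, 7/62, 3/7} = (-10/3, 3/7]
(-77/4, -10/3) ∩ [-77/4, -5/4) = (-77/4, -10/3)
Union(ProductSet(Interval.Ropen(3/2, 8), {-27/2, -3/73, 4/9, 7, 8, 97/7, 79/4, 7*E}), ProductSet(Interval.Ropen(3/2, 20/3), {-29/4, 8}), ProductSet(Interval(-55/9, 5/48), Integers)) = Union(ProductSet(Interval(-55/9, 5/48), Integers), ProductSet(Interval.Ropen(3/2, 20/3), {-29/4, 8}), ProductSet(Interval.Ropen(3/2, 8), {-27/2, -3/73, 4/9, 7, 8, 97/7, 79/4, 7*E}))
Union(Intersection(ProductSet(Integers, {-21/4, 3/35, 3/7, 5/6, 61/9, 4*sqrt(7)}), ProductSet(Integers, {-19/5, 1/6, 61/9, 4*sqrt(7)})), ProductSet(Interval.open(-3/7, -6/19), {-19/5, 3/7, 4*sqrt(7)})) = Union(ProductSet(Integers, {61/9, 4*sqrt(7)}), ProductSet(Interval.open(-3/7, -6/19), {-19/5, 3/7, 4*sqrt(7)}))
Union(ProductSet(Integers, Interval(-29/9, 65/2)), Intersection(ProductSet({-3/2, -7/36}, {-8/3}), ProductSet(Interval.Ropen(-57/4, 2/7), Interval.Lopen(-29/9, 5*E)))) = Union(ProductSet({-3/2, -7/36}, {-8/3}), ProductSet(Integers, Interval(-29/9, 65/2)))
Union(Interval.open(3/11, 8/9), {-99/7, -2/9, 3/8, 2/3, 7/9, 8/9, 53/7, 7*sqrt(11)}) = Union({-99/7, -2/9, 53/7, 7*sqrt(11)}, Interval.Lopen(3/11, 8/9))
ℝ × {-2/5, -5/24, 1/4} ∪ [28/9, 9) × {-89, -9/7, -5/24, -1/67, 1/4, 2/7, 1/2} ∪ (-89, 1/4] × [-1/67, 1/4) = (ℝ × {-2/5, -5/24, 1/4}) ∪ ((-89, 1/4] × [-1/67, 1/4)) ∪ ([28/9, 9) × {-89, -9/7, -5/24, -1/67, 1/4, 2/7, 1/2})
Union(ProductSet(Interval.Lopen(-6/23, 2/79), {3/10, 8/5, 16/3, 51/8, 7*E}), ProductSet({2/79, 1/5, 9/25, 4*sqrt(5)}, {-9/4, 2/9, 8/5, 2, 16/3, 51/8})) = Union(ProductSet({2/79, 1/5, 9/25, 4*sqrt(5)}, {-9/4, 2/9, 8/5, 2, 16/3, 51/8}), ProductSet(Interval.Lopen(-6/23, 2/79), {3/10, 8/5, 16/3, 51/8, 7*E}))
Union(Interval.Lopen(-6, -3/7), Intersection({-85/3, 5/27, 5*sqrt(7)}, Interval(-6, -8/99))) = Interval.Lopen(-6, -3/7)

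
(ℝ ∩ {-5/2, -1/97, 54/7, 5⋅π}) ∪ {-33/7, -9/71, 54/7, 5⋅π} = {-33/7, -5/2, -9/71, -1/97, 54/7, 5⋅π}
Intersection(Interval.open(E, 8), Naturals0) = Range(3, 8, 1)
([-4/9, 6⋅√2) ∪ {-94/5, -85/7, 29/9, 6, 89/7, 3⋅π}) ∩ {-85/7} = {-85/7}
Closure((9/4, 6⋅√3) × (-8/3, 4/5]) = ({9/4, 6⋅√3} × [-8/3, 4/5]) ∪ ([9/4, 6⋅√3] × {-8/3, 4/5}) ∪ ((9/4, 6⋅√3) × (-8/3, 4/5])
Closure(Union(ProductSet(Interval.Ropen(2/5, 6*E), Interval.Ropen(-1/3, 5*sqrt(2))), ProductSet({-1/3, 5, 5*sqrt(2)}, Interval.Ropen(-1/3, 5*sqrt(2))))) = Union(ProductSet({-1/3, 2/5, 6*E}, Interval(-1/3, 5*sqrt(2))), ProductSet(Union({-1/3}, Interval(2/5, 6*E)), {-1/3, 5*sqrt(2)}), ProductSet(Union({-1/3}, Interval.Ropen(2/5, 6*E)), Interval.Ropen(-1/3, 5*sqrt(2))))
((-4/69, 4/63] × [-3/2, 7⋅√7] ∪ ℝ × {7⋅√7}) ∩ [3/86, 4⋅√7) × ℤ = [3/86, 4/63] × {-1, 0, …, 18}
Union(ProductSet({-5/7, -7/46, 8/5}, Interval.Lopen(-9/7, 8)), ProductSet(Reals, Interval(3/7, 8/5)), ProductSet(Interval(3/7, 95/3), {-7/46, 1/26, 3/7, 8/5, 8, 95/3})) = Union(ProductSet({-5/7, -7/46, 8/5}, Interval.Lopen(-9/7, 8)), ProductSet(Interval(3/7, 95/3), {-7/46, 1/26, 3/7, 8/5, 8, 95/3}), ProductSet(Reals, Interval(3/7, 8/5)))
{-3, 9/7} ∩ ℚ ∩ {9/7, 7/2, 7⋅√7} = {9/7}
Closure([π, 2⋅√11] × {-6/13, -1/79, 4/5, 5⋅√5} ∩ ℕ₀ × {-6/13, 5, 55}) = {4, 5, 6} × {-6/13}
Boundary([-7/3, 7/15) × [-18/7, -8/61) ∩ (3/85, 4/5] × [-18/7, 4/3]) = ({3/85, 7/15} × [-18/7, -8/61]) ∪ ([3/85, 7/15] × {-18/7, -8/61})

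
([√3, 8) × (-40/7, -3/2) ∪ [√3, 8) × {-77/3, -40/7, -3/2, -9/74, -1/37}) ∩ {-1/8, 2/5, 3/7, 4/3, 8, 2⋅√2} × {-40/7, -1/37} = {2⋅√2} × {-40/7, -1/37}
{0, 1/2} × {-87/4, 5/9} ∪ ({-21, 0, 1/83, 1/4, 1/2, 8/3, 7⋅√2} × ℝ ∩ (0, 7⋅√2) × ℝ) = ({0, 1/2} × {-87/4, 5/9}) ∪ ({1/83, 1/4, 1/2, 8/3} × ℝ)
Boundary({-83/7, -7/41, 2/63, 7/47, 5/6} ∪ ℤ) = ℤ ∪ {-83/7, -7/41, 2/63, 7/47, 5/6}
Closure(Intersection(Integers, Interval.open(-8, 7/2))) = Range(-7, 4, 1)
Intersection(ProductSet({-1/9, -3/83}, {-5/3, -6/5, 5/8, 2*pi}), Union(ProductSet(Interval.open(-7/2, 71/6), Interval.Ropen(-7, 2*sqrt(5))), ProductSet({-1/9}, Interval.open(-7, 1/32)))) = ProductSet({-1/9, -3/83}, {-5/3, -6/5, 5/8})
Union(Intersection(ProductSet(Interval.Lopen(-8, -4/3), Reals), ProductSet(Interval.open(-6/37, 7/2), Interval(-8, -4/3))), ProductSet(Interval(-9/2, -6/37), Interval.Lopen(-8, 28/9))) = ProductSet(Interval(-9/2, -6/37), Interval.Lopen(-8, 28/9))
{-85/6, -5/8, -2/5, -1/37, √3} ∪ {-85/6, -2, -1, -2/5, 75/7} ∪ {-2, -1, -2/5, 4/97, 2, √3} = {-85/6, -2, -1, -5/8, -2/5, -1/37, 4/97, 2, 75/7, √3}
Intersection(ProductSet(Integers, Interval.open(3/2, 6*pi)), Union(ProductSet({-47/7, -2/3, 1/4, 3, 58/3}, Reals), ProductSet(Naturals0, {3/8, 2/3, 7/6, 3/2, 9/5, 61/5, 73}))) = Union(ProductSet({3}, Interval.open(3/2, 6*pi)), ProductSet(Naturals0, {9/5, 61/5}))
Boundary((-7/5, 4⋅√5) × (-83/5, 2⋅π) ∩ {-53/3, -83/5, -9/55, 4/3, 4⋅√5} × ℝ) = {-9/55, 4/3} × [-83/5, 2⋅π]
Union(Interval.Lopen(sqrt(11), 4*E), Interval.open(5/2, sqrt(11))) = Union(Interval.open(5/2, sqrt(11)), Interval.Lopen(sqrt(11), 4*E))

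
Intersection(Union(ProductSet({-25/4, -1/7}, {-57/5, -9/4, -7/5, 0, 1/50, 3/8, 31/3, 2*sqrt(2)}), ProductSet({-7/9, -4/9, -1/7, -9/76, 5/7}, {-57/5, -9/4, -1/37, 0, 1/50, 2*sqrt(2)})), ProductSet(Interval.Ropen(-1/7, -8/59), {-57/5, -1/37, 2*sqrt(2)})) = ProductSet({-1/7}, {-57/5, -1/37, 2*sqrt(2)})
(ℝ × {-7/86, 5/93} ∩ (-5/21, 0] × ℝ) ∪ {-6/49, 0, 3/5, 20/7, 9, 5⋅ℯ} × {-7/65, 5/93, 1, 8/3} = ((-5/21, 0] × {-7/86, 5/93}) ∪ ({-6/49, 0, 3/5, 20/7, 9, 5⋅ℯ} × {-7/65, 5/93, 1, 8/3})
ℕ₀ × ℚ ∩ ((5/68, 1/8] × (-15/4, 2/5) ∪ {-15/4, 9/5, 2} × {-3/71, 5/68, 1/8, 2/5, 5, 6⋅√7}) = {2} × {-3/71, 5/68, 1/8, 2/5, 5}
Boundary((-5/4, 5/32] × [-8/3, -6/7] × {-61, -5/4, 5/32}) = [-5/4, 5/32] × [-8/3, -6/7] × {-61, -5/4, 5/32}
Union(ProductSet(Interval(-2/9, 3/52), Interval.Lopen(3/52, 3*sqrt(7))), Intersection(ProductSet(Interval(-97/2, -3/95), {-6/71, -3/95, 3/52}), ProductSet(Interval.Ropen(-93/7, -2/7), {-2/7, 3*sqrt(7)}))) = ProductSet(Interval(-2/9, 3/52), Interval.Lopen(3/52, 3*sqrt(7)))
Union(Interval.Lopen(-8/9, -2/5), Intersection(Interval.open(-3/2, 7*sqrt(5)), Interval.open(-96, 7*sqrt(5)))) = Interval.open(-3/2, 7*sqrt(5))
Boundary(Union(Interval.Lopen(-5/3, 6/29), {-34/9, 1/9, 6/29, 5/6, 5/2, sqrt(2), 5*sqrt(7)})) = {-34/9, -5/3, 6/29, 5/6, 5/2, sqrt(2), 5*sqrt(7)}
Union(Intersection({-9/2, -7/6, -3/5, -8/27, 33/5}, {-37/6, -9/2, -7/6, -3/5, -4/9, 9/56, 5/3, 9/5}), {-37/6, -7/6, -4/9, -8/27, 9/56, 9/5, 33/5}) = {-37/6, -9/2, -7/6, -3/5, -4/9, -8/27, 9/56, 9/5, 33/5}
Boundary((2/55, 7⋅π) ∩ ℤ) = {1, 2, …, 21}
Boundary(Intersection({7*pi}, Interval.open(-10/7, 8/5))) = EmptySet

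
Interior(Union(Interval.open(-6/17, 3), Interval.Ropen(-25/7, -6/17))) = Union(Interval.open(-25/7, -6/17), Interval.open(-6/17, 3))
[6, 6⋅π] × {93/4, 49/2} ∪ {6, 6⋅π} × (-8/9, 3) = ({6, 6⋅π} × (-8/9, 3)) ∪ ([6, 6⋅π] × {93/4, 49/2})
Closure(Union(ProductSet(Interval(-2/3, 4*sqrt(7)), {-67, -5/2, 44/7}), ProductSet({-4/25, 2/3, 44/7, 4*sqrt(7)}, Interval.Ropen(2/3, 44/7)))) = Union(ProductSet({-4/25, 2/3, 44/7, 4*sqrt(7)}, Interval(2/3, 44/7)), ProductSet(Interval(-2/3, 4*sqrt(7)), {-67, -5/2, 44/7}))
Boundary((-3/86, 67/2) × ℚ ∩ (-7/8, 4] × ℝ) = [-3/86, 4] × ℝ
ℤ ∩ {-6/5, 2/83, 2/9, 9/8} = ∅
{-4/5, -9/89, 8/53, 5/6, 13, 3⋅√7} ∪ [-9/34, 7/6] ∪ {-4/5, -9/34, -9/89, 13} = {-4/5, 13, 3⋅√7} ∪ [-9/34, 7/6]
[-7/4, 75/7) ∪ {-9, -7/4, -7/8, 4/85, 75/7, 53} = {-9, 53} ∪ [-7/4, 75/7]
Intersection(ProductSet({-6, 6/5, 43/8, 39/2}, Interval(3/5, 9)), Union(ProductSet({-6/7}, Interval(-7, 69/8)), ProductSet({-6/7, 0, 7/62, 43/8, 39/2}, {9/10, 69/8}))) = ProductSet({43/8, 39/2}, {9/10, 69/8})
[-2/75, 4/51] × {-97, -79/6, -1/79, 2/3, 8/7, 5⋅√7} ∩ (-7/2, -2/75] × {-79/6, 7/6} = {-2/75} × {-79/6}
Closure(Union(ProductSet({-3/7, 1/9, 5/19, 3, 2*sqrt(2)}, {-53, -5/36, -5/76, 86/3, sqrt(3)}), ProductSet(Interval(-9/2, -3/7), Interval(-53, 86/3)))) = Union(ProductSet({-3/7, 1/9, 5/19, 3, 2*sqrt(2)}, {-53, -5/36, -5/76, 86/3, sqrt(3)}), ProductSet(Interval(-9/2, -3/7), Interval(-53, 86/3)))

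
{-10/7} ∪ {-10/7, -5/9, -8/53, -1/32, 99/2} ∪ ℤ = ℤ ∪ {-10/7, -5/9, -8/53, -1/32, 99/2}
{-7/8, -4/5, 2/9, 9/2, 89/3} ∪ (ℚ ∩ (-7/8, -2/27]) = {-7/8, 2/9, 9/2, 89/3} ∪ (ℚ ∩ (-7/8, -2/27])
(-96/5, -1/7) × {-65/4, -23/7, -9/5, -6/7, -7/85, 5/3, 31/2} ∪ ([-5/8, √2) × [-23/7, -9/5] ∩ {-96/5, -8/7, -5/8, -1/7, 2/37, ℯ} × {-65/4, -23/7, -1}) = ({-5/8, -1/7, 2/37} × {-23/7}) ∪ ((-96/5, -1/7) × {-65/4, -23/7, -9/5, -6/7, -7/85, 5/3, 31/2})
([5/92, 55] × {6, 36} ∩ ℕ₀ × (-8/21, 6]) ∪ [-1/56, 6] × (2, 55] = ({1, 2, …, 55} × {6}) ∪ ([-1/56, 6] × (2, 55])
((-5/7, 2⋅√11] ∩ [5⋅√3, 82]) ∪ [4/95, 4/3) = [4/95, 4/3)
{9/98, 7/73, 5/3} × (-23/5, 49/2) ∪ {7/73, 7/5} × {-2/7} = ({7/73, 7/5} × {-2/7}) ∪ ({9/98, 7/73, 5/3} × (-23/5, 49/2))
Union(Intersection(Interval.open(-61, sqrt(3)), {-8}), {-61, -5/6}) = {-61, -8, -5/6}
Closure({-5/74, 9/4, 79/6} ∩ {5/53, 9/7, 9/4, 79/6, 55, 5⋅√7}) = {9/4, 79/6}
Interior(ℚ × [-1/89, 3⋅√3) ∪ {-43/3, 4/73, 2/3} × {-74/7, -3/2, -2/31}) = ∅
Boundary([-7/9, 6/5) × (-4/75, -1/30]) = ({-7/9, 6/5} × [-4/75, -1/30]) ∪ ([-7/9, 6/5] × {-4/75, -1/30})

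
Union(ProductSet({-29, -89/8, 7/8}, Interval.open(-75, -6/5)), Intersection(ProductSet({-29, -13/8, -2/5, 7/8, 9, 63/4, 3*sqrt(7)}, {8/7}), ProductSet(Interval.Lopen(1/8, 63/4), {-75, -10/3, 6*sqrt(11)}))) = ProductSet({-29, -89/8, 7/8}, Interval.open(-75, -6/5))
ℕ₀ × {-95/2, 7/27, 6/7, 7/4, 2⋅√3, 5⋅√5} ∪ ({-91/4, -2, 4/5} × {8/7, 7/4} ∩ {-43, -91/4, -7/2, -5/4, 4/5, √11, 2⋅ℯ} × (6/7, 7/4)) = ({-91/4, 4/5} × {8/7}) ∪ (ℕ₀ × {-95/2, 7/27, 6/7, 7/4, 2⋅√3, 5⋅√5})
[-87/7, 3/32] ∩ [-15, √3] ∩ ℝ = [-87/7, 3/32]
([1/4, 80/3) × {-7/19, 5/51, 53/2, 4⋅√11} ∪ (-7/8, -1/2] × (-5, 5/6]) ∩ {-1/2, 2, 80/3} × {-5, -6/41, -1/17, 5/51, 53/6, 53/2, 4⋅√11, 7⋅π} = ({-1/2} × {-6/41, -1/17, 5/51}) ∪ ({2} × {5/51, 53/2, 4⋅√11})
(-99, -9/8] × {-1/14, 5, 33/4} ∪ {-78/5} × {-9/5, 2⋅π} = ({-78/5} × {-9/5, 2⋅π}) ∪ ((-99, -9/8] × {-1/14, 5, 33/4})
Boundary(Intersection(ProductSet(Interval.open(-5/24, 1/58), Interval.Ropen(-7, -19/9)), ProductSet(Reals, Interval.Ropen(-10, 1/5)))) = Union(ProductSet({-5/24, 1/58}, Interval(-7, -19/9)), ProductSet(Interval(-5/24, 1/58), {-7, -19/9}))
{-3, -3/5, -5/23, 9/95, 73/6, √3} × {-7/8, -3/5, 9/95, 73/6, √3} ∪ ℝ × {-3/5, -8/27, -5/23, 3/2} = (ℝ × {-3/5, -8/27, -5/23, 3/2}) ∪ ({-3, -3/5, -5/23, 9/95, 73/6, √3} × {-7/8, -3/5, 9/95, 73/6, √3})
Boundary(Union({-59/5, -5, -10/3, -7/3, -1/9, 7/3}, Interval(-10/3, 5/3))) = {-59/5, -5, -10/3, 5/3, 7/3}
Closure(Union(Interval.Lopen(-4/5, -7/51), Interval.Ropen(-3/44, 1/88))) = Union(Interval(-4/5, -7/51), Interval(-3/44, 1/88))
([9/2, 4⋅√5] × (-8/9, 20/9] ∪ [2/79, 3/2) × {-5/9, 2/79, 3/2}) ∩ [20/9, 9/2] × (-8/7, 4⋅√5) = {9/2} × (-8/9, 20/9]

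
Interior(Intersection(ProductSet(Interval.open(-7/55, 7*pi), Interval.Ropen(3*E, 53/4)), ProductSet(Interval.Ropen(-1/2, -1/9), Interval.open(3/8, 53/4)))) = ProductSet(Interval.open(-7/55, -1/9), Interval.open(3*E, 53/4))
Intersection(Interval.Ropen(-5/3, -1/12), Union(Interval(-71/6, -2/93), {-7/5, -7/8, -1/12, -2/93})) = Interval.Ropen(-5/3, -1/12)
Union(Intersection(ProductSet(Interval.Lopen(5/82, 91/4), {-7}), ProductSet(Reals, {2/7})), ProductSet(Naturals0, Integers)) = ProductSet(Naturals0, Integers)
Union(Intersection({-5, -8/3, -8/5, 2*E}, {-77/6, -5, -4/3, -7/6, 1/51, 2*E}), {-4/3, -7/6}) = {-5, -4/3, -7/6, 2*E}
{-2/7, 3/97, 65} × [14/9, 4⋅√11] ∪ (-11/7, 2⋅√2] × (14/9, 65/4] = ({-2/7, 3/97, 65} × [14/9, 4⋅√11]) ∪ ((-11/7, 2⋅√2] × (14/9, 65/4])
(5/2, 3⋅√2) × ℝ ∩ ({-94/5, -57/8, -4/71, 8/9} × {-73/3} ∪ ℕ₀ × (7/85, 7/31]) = {3, 4} × (7/85, 7/31]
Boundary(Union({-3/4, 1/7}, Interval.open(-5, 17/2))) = {-5, 17/2}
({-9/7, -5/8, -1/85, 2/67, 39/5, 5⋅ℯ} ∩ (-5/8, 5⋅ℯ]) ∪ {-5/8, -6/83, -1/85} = {-5/8, -6/83, -1/85, 2/67, 39/5, 5⋅ℯ}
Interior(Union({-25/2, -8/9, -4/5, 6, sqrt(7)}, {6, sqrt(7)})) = EmptySet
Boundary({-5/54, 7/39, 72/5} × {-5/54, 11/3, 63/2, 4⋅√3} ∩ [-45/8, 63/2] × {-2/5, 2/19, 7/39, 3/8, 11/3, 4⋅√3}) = {-5/54, 7/39, 72/5} × {11/3, 4⋅√3}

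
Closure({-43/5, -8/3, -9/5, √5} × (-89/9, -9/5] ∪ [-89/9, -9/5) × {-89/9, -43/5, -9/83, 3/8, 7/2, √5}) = ({-43/5, -8/3, -9/5, √5} × [-89/9, -9/5]) ∪ ([-89/9, -9/5] × {-89/9, -43/5, -9/83, 3/8, 7/2, √5})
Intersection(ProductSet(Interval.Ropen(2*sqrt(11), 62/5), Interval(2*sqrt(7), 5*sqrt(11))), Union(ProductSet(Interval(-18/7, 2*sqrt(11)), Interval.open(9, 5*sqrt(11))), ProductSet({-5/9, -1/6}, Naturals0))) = ProductSet({2*sqrt(11)}, Interval.open(9, 5*sqrt(11)))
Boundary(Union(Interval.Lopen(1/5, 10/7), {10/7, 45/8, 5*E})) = {1/5, 10/7, 45/8, 5*E}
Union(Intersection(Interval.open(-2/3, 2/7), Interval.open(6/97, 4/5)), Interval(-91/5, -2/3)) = Union(Interval(-91/5, -2/3), Interval.open(6/97, 2/7))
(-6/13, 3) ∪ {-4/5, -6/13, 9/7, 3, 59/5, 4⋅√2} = {-4/5, 59/5, 4⋅√2} ∪ [-6/13, 3]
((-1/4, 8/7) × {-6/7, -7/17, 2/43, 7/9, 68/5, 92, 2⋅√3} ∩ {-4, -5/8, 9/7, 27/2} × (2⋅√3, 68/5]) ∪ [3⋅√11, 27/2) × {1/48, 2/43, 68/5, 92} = [3⋅√11, 27/2) × {1/48, 2/43, 68/5, 92}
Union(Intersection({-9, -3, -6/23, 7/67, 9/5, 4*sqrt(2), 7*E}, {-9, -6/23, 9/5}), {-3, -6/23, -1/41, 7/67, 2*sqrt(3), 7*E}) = {-9, -3, -6/23, -1/41, 7/67, 9/5, 2*sqrt(3), 7*E}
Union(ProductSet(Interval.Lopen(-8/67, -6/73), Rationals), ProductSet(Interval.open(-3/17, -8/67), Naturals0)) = Union(ProductSet(Interval.open(-3/17, -8/67), Naturals0), ProductSet(Interval.Lopen(-8/67, -6/73), Rationals))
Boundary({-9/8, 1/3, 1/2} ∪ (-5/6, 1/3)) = {-9/8, -5/6, 1/3, 1/2}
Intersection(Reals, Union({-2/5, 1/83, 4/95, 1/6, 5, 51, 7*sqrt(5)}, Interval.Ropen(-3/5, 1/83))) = Union({4/95, 1/6, 5, 51, 7*sqrt(5)}, Interval(-3/5, 1/83))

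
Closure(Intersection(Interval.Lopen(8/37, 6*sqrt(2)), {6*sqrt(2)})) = {6*sqrt(2)}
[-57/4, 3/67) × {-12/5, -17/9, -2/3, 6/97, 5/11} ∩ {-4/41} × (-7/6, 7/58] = {-4/41} × {-2/3, 6/97}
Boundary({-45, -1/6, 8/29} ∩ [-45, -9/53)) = {-45}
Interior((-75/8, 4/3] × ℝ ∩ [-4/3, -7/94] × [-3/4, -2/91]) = (-4/3, -7/94) × (-3/4, -2/91)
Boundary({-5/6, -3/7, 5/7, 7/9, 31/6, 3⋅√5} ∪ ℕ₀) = {-5/6, -3/7, 5/7, 7/9, 31/6, 3⋅√5} ∪ ℕ₀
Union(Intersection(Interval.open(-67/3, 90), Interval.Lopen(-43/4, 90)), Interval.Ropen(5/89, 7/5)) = Interval.open(-43/4, 90)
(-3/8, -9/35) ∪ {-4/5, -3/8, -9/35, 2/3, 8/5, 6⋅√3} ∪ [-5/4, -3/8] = [-5/4, -9/35] ∪ {2/3, 8/5, 6⋅√3}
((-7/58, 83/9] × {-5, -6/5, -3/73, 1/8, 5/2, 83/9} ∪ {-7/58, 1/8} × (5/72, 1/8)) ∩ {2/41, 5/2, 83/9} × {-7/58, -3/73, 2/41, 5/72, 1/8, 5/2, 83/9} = {2/41, 5/2, 83/9} × {-3/73, 1/8, 5/2, 83/9}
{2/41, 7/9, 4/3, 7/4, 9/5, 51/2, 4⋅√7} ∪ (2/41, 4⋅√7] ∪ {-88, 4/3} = {-88, 51/2} ∪ [2/41, 4⋅√7]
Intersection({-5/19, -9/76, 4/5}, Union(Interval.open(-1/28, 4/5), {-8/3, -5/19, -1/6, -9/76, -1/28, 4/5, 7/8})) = {-5/19, -9/76, 4/5}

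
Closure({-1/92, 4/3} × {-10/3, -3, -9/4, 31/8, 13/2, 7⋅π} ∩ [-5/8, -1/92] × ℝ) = {-1/92} × {-10/3, -3, -9/4, 31/8, 13/2, 7⋅π}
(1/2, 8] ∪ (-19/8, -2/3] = (-19/8, -2/3] ∪ (1/2, 8]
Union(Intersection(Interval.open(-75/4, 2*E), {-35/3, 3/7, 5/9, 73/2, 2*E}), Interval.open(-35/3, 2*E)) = Interval.Ropen(-35/3, 2*E)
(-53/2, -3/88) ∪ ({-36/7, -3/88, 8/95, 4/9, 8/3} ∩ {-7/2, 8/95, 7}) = (-53/2, -3/88) ∪ {8/95}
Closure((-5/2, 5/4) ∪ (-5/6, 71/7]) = [-5/2, 71/7]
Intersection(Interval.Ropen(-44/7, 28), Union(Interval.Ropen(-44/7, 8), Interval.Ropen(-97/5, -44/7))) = Interval.Ropen(-44/7, 8)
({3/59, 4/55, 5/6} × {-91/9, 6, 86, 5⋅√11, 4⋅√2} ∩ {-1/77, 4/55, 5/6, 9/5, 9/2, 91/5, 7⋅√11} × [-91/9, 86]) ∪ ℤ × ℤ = (ℤ × ℤ) ∪ ({4/55, 5/6} × {-91/9, 6, 86, 5⋅√11, 4⋅√2})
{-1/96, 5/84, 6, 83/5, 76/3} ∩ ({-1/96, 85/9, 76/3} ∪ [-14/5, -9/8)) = {-1/96, 76/3}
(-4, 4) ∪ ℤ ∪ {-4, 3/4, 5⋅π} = ℤ ∪ [-4, 4] ∪ {5⋅π}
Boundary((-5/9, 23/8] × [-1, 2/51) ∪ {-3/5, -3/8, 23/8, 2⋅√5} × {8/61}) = ({-5/9, 23/8} × [-1, 2/51]) ∪ ([-5/9, 23/8] × {-1, 2/51}) ∪ ({-3/5, -3/8, 23/8, 2⋅√5} × {8/61})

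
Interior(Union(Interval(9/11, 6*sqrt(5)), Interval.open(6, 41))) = Interval.open(9/11, 41)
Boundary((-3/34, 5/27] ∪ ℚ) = (-∞, -3/34] ∪ [5/27, ∞)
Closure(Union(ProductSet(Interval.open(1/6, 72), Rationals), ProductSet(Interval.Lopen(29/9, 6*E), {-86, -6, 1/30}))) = ProductSet(Interval(1/6, 72), Reals)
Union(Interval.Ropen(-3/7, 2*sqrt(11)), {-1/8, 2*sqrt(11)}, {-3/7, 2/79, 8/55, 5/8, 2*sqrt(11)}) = Interval(-3/7, 2*sqrt(11))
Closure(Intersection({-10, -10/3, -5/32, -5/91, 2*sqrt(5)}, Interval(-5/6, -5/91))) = {-5/32, -5/91}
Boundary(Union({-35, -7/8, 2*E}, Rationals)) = Reals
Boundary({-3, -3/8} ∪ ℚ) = ℝ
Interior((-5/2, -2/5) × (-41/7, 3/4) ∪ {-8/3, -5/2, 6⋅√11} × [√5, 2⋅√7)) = (-5/2, -2/5) × (-41/7, 3/4)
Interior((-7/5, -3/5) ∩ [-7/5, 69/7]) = (-7/5, -3/5)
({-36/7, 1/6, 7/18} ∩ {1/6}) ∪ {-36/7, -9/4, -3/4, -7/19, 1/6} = {-36/7, -9/4, -3/4, -7/19, 1/6}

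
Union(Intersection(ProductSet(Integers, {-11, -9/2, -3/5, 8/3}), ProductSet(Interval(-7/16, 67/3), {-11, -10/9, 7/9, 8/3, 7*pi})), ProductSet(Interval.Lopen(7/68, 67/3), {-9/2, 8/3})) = Union(ProductSet(Interval.Lopen(7/68, 67/3), {-9/2, 8/3}), ProductSet(Range(0, 23, 1), {-11, 8/3}))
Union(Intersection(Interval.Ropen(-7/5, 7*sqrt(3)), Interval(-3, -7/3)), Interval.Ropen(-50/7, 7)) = Interval.Ropen(-50/7, 7)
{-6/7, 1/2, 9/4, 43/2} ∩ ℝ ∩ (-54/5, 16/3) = {-6/7, 1/2, 9/4}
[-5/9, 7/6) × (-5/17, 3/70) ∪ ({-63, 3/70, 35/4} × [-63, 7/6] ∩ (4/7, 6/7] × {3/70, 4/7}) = [-5/9, 7/6) × (-5/17, 3/70)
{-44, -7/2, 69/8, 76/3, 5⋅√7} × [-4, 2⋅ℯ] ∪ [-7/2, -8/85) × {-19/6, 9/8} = ([-7/2, -8/85) × {-19/6, 9/8}) ∪ ({-44, -7/2, 69/8, 76/3, 5⋅√7} × [-4, 2⋅ℯ])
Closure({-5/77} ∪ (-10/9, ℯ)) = [-10/9, ℯ]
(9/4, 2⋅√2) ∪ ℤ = ℤ ∪ (9/4, 2⋅√2)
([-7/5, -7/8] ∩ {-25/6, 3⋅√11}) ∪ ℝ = ℝ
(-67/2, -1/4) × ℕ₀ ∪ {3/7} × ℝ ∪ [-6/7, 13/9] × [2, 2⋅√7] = ({3/7} × ℝ) ∪ ((-67/2, -1/4) × ℕ₀) ∪ ([-6/7, 13/9] × [2, 2⋅√7])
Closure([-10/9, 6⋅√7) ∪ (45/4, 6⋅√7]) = [-10/9, 6⋅√7]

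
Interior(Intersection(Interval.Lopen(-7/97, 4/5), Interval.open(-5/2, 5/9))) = Interval.open(-7/97, 5/9)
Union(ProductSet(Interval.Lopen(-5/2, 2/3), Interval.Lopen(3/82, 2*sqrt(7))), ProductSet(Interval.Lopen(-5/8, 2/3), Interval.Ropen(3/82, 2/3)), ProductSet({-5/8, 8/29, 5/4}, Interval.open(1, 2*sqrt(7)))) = Union(ProductSet({-5/8, 8/29, 5/4}, Interval.open(1, 2*sqrt(7))), ProductSet(Interval.Lopen(-5/2, 2/3), Interval.Lopen(3/82, 2*sqrt(7))), ProductSet(Interval.Lopen(-5/8, 2/3), Interval.Ropen(3/82, 2/3)))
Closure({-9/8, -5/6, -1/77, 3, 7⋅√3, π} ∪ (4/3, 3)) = {-9/8, -5/6, -1/77, 7⋅√3, π} ∪ [4/3, 3]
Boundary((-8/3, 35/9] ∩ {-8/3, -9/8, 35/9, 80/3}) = {-9/8, 35/9}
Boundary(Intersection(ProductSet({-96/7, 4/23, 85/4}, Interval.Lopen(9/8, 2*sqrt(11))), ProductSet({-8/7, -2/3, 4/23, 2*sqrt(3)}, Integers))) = ProductSet({4/23}, Range(2, 7, 1))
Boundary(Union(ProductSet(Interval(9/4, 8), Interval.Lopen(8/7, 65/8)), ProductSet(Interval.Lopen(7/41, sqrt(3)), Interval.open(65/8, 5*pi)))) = Union(ProductSet({7/41, sqrt(3)}, Interval(65/8, 5*pi)), ProductSet({9/4, 8}, Interval(8/7, 65/8)), ProductSet(Interval(7/41, sqrt(3)), {65/8, 5*pi}), ProductSet(Interval(9/4, 8), {8/7, 65/8}))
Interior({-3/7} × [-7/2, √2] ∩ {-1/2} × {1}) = ∅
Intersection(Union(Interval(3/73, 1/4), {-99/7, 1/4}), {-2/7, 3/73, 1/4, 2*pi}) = {3/73, 1/4}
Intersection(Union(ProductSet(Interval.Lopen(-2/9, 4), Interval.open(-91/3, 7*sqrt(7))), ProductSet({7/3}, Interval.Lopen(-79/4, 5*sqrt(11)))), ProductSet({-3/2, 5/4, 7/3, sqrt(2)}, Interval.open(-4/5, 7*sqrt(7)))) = ProductSet({5/4, 7/3, sqrt(2)}, Interval.open(-4/5, 7*sqrt(7)))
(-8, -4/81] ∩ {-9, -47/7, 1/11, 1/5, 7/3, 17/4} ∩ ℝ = {-47/7}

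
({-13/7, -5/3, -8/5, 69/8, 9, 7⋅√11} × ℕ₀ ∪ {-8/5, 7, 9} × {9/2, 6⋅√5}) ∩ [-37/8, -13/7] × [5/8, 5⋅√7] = {-13/7} × {1, 2, …, 13}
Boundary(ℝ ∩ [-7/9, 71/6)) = {-7/9, 71/6}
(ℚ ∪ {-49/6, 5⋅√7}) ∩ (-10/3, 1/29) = ℚ ∩ (-10/3, 1/29)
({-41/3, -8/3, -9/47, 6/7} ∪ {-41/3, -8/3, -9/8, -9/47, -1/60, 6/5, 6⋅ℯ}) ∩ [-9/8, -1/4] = {-9/8}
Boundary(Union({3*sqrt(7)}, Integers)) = Union({3*sqrt(7)}, Integers)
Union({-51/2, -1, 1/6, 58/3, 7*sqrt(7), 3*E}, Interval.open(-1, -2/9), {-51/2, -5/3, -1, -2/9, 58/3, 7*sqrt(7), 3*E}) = Union({-51/2, -5/3, 1/6, 58/3, 7*sqrt(7), 3*E}, Interval(-1, -2/9))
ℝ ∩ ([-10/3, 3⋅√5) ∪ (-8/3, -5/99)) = [-10/3, 3⋅√5)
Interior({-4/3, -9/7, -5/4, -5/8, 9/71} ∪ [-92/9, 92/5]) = (-92/9, 92/5)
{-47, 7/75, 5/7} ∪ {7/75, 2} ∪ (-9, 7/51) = {-47, 5/7, 2} ∪ (-9, 7/51)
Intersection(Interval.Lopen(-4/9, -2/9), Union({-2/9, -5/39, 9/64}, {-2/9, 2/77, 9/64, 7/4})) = {-2/9}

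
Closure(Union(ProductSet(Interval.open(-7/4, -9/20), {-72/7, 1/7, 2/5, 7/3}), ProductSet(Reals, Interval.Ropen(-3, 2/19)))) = Union(ProductSet(Interval(-7/4, -9/20), {-72/7, 1/7, 2/5, 7/3}), ProductSet(Reals, Interval(-3, 2/19)))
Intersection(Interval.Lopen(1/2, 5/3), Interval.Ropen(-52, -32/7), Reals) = EmptySet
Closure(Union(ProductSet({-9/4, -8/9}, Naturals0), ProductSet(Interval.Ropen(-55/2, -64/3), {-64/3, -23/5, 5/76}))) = Union(ProductSet({-9/4, -8/9}, Naturals0), ProductSet(Interval(-55/2, -64/3), {-64/3, -23/5, 5/76}))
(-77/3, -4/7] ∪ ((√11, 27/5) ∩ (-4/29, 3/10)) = (-77/3, -4/7]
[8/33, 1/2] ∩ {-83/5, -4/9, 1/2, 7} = {1/2}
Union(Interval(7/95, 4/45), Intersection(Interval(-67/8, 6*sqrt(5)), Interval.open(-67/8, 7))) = Interval.open(-67/8, 7)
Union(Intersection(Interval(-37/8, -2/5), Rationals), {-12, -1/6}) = Union({-12, -1/6}, Intersection(Interval(-37/8, -2/5), Rationals))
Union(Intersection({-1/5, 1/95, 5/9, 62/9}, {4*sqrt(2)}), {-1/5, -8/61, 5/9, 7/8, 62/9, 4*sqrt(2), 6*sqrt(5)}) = {-1/5, -8/61, 5/9, 7/8, 62/9, 4*sqrt(2), 6*sqrt(5)}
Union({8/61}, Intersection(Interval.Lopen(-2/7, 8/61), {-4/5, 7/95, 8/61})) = {7/95, 8/61}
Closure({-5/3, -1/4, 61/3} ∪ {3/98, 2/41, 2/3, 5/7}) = {-5/3, -1/4, 3/98, 2/41, 2/3, 5/7, 61/3}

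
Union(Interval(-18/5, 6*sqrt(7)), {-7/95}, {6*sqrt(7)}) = Interval(-18/5, 6*sqrt(7))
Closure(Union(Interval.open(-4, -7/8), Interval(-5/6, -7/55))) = Union(Interval(-4, -7/8), Interval(-5/6, -7/55))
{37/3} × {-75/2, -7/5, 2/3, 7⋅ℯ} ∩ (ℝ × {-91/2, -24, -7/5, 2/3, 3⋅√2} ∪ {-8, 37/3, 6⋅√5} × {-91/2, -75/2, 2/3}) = {37/3} × {-75/2, -7/5, 2/3}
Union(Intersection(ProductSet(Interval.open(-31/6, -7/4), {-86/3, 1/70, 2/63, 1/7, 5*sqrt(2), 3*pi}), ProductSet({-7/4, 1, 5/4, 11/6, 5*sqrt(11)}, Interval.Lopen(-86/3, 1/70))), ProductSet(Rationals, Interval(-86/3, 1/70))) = ProductSet(Rationals, Interval(-86/3, 1/70))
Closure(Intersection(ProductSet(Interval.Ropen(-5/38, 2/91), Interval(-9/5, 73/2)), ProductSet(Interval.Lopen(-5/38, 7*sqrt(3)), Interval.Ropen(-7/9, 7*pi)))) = Union(ProductSet({-5/38, 2/91}, Interval(-7/9, 7*pi)), ProductSet(Interval(-5/38, 2/91), {-7/9, 7*pi}), ProductSet(Interval.open(-5/38, 2/91), Interval.Ropen(-7/9, 7*pi)))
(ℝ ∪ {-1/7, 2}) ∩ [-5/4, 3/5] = [-5/4, 3/5]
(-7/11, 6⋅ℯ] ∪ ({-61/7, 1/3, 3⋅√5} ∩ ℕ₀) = (-7/11, 6⋅ℯ]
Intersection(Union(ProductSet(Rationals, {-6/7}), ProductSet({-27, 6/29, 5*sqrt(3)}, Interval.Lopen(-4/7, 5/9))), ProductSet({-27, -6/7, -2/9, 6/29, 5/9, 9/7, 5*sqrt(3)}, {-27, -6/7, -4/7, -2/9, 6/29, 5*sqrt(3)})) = Union(ProductSet({-27, 6/29, 5*sqrt(3)}, {-2/9, 6/29}), ProductSet({-27, -6/7, -2/9, 6/29, 5/9, 9/7}, {-6/7}))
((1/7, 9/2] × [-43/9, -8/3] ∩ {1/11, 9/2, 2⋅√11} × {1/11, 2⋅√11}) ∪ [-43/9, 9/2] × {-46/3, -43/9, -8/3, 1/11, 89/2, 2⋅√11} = [-43/9, 9/2] × {-46/3, -43/9, -8/3, 1/11, 89/2, 2⋅√11}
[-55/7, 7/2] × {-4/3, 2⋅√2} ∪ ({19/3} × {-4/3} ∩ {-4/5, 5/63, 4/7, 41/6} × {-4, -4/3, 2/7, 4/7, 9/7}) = [-55/7, 7/2] × {-4/3, 2⋅√2}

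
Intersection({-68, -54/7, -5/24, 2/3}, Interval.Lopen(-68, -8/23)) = {-54/7}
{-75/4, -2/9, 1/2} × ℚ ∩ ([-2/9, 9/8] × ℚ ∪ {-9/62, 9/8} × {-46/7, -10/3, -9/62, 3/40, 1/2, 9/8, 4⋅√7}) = {-2/9, 1/2} × ℚ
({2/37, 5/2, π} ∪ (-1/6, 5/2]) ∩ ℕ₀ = {0, 1, 2}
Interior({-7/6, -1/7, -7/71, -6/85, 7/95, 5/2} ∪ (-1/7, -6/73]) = (-1/7, -6/73)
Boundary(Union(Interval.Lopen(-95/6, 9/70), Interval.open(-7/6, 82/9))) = {-95/6, 82/9}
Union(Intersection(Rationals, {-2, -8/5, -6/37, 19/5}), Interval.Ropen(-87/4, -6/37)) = Union({19/5}, Interval(-87/4, -6/37))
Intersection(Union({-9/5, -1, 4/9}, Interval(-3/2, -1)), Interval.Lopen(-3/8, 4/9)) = {4/9}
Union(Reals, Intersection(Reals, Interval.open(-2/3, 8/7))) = Interval(-oo, oo)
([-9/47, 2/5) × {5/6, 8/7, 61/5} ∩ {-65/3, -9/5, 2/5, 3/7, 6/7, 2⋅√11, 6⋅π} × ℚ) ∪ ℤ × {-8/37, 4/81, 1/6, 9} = ℤ × {-8/37, 4/81, 1/6, 9}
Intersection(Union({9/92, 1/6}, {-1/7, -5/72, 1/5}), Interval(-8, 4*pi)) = {-1/7, -5/72, 9/92, 1/6, 1/5}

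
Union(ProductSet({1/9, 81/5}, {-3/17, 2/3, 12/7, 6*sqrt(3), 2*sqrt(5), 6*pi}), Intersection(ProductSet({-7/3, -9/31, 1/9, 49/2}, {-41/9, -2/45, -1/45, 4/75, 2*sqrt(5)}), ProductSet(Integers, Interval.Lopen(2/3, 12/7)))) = ProductSet({1/9, 81/5}, {-3/17, 2/3, 12/7, 6*sqrt(3), 2*sqrt(5), 6*pi})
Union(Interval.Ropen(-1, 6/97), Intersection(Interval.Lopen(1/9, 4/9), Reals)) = Union(Interval.Ropen(-1, 6/97), Interval.Lopen(1/9, 4/9))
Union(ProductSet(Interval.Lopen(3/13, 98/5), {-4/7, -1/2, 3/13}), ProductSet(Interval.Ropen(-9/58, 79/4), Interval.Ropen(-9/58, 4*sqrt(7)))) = Union(ProductSet(Interval.Ropen(-9/58, 79/4), Interval.Ropen(-9/58, 4*sqrt(7))), ProductSet(Interval.Lopen(3/13, 98/5), {-4/7, -1/2, 3/13}))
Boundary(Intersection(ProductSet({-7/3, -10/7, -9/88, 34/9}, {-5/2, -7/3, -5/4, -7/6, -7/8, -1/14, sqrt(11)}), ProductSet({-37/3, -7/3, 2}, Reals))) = ProductSet({-7/3}, {-5/2, -7/3, -5/4, -7/6, -7/8, -1/14, sqrt(11)})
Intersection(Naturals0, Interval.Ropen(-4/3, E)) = Range(0, 3, 1)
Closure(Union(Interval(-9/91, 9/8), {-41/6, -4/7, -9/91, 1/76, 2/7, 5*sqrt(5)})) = Union({-41/6, -4/7, 5*sqrt(5)}, Interval(-9/91, 9/8))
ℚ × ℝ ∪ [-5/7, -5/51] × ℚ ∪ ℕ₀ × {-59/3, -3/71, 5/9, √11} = (ℚ × ℝ) ∪ ([-5/7, -5/51] × ℚ)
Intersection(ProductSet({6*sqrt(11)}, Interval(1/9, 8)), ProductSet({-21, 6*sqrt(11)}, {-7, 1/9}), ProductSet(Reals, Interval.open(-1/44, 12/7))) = ProductSet({6*sqrt(11)}, {1/9})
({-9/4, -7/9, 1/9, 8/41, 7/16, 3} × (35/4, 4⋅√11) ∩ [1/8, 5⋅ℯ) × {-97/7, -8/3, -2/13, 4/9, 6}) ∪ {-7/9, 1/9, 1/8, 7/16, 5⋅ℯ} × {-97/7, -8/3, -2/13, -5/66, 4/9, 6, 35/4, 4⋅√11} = {-7/9, 1/9, 1/8, 7/16, 5⋅ℯ} × {-97/7, -8/3, -2/13, -5/66, 4/9, 6, 35/4, 4⋅√11}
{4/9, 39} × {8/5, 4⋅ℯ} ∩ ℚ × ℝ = {4/9, 39} × {8/5, 4⋅ℯ}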